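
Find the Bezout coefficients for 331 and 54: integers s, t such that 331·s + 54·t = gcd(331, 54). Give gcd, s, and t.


Euclidean algorithm on (331, 54) — divide until remainder is 0:
  331 = 6 · 54 + 7
  54 = 7 · 7 + 5
  7 = 1 · 5 + 2
  5 = 2 · 2 + 1
  2 = 2 · 1 + 0
gcd(331, 54) = 1.
Track Bezout coefficients alongside the remainders: start with r₀ = 331 = a·1 + b·0 (s = 1, t = 0) and r₁ = 54 = a·0 + b·1 (s = 0, t = 1); each new remainder r_{k+1} = r_{k-1} − q_k·r_k inherits s_{k+1} = s_{k-1} − q_k·s_k, t_{k+1} = t_{k-1} − q_k·t_k, so r_k = a·s_k + b·t_k at every step:
  q = 6: r = 7, s = 1 − 6·0 = 1, t = 0 − 6·1 = -6  (check: 331·1 + 54·(-6) = 7)
  q = 7: r = 5, s = 0 − 7·1 = -7, t = 1 − 7·(-6) = 43  (check: 331·(-7) + 54·43 = 5)
  q = 1: r = 2, s = 1 − 1·(-7) = 8, t = -6 − 1·43 = -49  (check: 331·8 + 54·(-49) = 2)
  q = 2: r = 1, s = -7 − 2·8 = -23, t = 43 − 2·(-49) = 141  (check: 331·(-23) + 54·141 = 1)
The row with r = 1 (the gcd) gives the Bezout coefficients s = -23, t = 141.
Result: 331 · (-23) + 54 · (141) = 1.

gcd(331, 54) = 1; s = -23, t = 141 (check: 331·(-23) + 54·141 = 1).


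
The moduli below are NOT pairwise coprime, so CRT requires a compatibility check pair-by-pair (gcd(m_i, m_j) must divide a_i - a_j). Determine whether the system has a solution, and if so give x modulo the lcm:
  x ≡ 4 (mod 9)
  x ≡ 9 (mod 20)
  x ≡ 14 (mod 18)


Moduli 9, 20, 18 are not pairwise coprime, so CRT works modulo lcm(m_i) when all pairwise compatibility conditions hold.
Pairwise compatibility: gcd(m_i, m_j) must divide a_i - a_j for every pair.
Merge one congruence at a time:
  Start: x ≡ 4 (mod 9).
  Combine with x ≡ 9 (mod 20): gcd(9, 20) = 1; 9 - 4 = 5, which IS divisible by 1, so compatible.
    Write x = 4 + 9·t and substitute into x ≡ 9 (mod 20): 9·t ≡ 9 − 4 = 5 (mod 20).
    The inverse of 9 mod 20 is 9 (since 9·9 = 81 = 4·20 + 1), so t ≡ 9·5 = 45 ≡ 5 (mod 20).
    Then x = 4 + 9·5 = 49, valid modulo lcm(9, 20) = 180: x ≡ 49 (mod 180).
  Combine with x ≡ 14 (mod 18): gcd(180, 18) = 18, and 14 - 49 = -35 is NOT divisible by 18.
    ⇒ system is inconsistent (no integer solution).

No solution (the system is inconsistent).


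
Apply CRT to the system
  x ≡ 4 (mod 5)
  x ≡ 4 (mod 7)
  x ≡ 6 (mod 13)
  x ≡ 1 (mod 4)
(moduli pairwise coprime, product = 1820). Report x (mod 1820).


Product of moduli M = 5 · 7 · 13 · 4 = 1820.
Merge one congruence at a time:
  Start: x ≡ 4 (mod 5).
  Combine with x ≡ 4 (mod 7); new modulus lcm = 35.
    Write x = 4 + 5·t and substitute into x ≡ 4 (mod 7): 5·t ≡ 4 − 4 = 0 (mod 7).
    The inverse of 5 mod 7 is 3 (since 5·3 = 15 = 2·7 + 1), so t ≡ 3·0 = 0 ≡ 0 (mod 7).
    Then x = 4 + 5·0 = 4, valid modulo lcm(5, 7) = 35: x ≡ 4 (mod 35).
  Combine with x ≡ 6 (mod 13); new modulus lcm = 455.
    Write x = 4 + 35·t and substitute into x ≡ 6 (mod 13): 35·t ≡ 6 − 4 = 2 (mod 13).
    Reduce coefficients mod 13: 9·t ≡ 2 (mod 13).
    The inverse of 9 mod 13 is 3 (since 9·3 = 27 = 2·13 + 1), so t ≡ 3·2 = 6 ≡ 6 (mod 13).
    Then x = 4 + 35·6 = 214, valid modulo lcm(35, 13) = 455: x ≡ 214 (mod 455).
  Combine with x ≡ 1 (mod 4); new modulus lcm = 1820.
    Write x = 214 + 455·t and substitute into x ≡ 1 (mod 4): 455·t ≡ 1 − 214 = -213 (mod 4).
    Reduce coefficients mod 4: 3·t ≡ 3 (mod 4).
    The inverse of 3 mod 4 is 3 (since 3·3 = 9 = 2·4 + 1), so t ≡ 3·3 = 9 ≡ 1 (mod 4).
    Then x = 214 + 455·1 = 669, valid modulo lcm(455, 4) = 1820: x ≡ 669 (mod 1820).
Verify against each original: 669 mod 5 = 4, 669 mod 7 = 4, 669 mod 13 = 6, 669 mod 4 = 1.

x ≡ 669 (mod 1820).


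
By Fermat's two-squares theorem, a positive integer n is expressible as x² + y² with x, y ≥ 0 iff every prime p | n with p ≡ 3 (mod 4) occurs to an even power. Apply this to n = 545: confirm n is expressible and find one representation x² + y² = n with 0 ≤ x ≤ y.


Step 1: Factor n = 545 = 5 · 109.
Step 2: Check the mod-4 condition on each prime factor: 5 ≡ 1 (mod 4), exponent 1; 109 ≡ 1 (mod 4), exponent 1.
All primes ≡ 3 (mod 4) appear to even exponent (or don't appear), so by the two-squares theorem n IS expressible as a sum of two squares.
Step 3: Build a representation. Here n = 5 · 109 is a product of primes ≡ 1 (mod 4). Each prime p ≡ 1 (mod 4) is itself a sum of two squares; find a² by testing p − a² for a perfect square:
  5: 5 − 1² = 4 = 2² ⇒ 5 = 1² + 2².
  109: 109 − 1² = 108, 109 − 2² = 105, 109 − 3² = 100 = 10² ⇒ 109 = 3² + 10².
  Combine using the Brahmagupta–Fibonacci identity (a² + b²)(c² + d²) = (ac − bd)² + (ad + bc)² = (ac + bd)² + (ad − bc)²:
  5 · 109 = 545: from (1² + 2²)(3² + 10²), take (1·3 − 2·10, 1·10 + 2·3) = (3 − 20, 10 + 6) = (-17, 16); dropping signs (only squares matter) gives (17, 16); check 17² + 16² = 289 + 256 = 545 ✓.
Step 4: Order so x ≤ y and verify: 16² + 17² = 256 + 289 = 545 = n. ✓

n = 545 = 16² + 17² (one valid representation with x ≤ y).


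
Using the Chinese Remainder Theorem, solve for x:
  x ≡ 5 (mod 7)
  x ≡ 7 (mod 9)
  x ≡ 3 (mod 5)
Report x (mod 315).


Moduli 7, 9, 5 are pairwise coprime; by CRT there is a unique solution modulo M = 7 · 9 · 5 = 315.
Solve pairwise, accumulating the modulus:
  Start with x ≡ 5 (mod 7).
  Combine with x ≡ 7 (mod 9): since gcd(7, 9) = 1, we get a unique residue mod 63.
    Write x = 5 + 7·t and substitute into x ≡ 7 (mod 9): 7·t ≡ 7 − 5 = 2 (mod 9).
    The inverse of 7 mod 9 is 4 (since 7·4 = 28 = 3·9 + 1), so t ≡ 4·2 = 8 ≡ 8 (mod 9).
    Then x = 5 + 7·8 = 61, valid modulo lcm(7, 9) = 63: x ≡ 61 (mod 63).
  Combine with x ≡ 3 (mod 5): since gcd(63, 5) = 1, we get a unique residue mod 315.
    Write x = 61 + 63·t and substitute into x ≡ 3 (mod 5): 63·t ≡ 3 − 61 = -58 (mod 5).
    Reduce coefficients mod 5: 3·t ≡ 2 (mod 5).
    The inverse of 3 mod 5 is 2 (since 3·2 = 6 = 1·5 + 1), so t ≡ 2·2 = 4 ≡ 4 (mod 5).
    Then x = 61 + 63·4 = 313, valid modulo lcm(63, 5) = 315: x ≡ 313 (mod 315).
Verify: 313 mod 7 = 5 ✓, 313 mod 9 = 7 ✓, 313 mod 5 = 3 ✓.

x ≡ 313 (mod 315).


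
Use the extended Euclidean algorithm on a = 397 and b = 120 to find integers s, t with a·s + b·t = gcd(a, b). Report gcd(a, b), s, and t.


Euclidean algorithm on (397, 120) — divide until remainder is 0:
  397 = 3 · 120 + 37
  120 = 3 · 37 + 9
  37 = 4 · 9 + 1
  9 = 9 · 1 + 0
gcd(397, 120) = 1.
Track Bezout coefficients alongside the remainders: start with r₀ = 397 = a·1 + b·0 (s = 1, t = 0) and r₁ = 120 = a·0 + b·1 (s = 0, t = 1); each new remainder r_{k+1} = r_{k-1} − q_k·r_k inherits s_{k+1} = s_{k-1} − q_k·s_k, t_{k+1} = t_{k-1} − q_k·t_k, so r_k = a·s_k + b·t_k at every step:
  q = 3: r = 37, s = 1 − 3·0 = 1, t = 0 − 3·1 = -3  (check: 397·1 + 120·(-3) = 37)
  q = 3: r = 9, s = 0 − 3·1 = -3, t = 1 − 3·(-3) = 10  (check: 397·(-3) + 120·10 = 9)
  q = 4: r = 1, s = 1 − 4·(-3) = 13, t = -3 − 4·10 = -43  (check: 397·13 + 120·(-43) = 1)
The row with r = 1 (the gcd) gives the Bezout coefficients s = 13, t = -43.
Result: 397 · (13) + 120 · (-43) = 1.

gcd(397, 120) = 1; s = 13, t = -43 (check: 397·13 + 120·(-43) = 1).


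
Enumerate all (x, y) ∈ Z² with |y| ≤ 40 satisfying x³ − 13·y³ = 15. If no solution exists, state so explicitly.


The equation is x³ - 13y³ = 15. For fixed y, x³ = 13·y³ + 15, so a solution requires the RHS to be a perfect cube.
Strategy: iterate y from -40 to 40, compute RHS = 13·y³ + 15, and check whether it is a (positive or negative) perfect cube.
Check small values of y:
  y = 0: RHS = 15 is not a perfect cube.
  y = 1: RHS = 28 is not a perfect cube.
  y = -1: RHS = 2 is not a perfect cube.
  y = 2: RHS = 119 is not a perfect cube.
  y = -2: RHS = -89 is not a perfect cube.
  y = 3: RHS = 366 is not a perfect cube.
  y = -3: RHS = -336 is not a perfect cube.
Continuing the search up to |y| = 40 finds no solutions either.
No (x, y) in the scanned range satisfies the equation.

No integer solutions with |y| ≤ 40.


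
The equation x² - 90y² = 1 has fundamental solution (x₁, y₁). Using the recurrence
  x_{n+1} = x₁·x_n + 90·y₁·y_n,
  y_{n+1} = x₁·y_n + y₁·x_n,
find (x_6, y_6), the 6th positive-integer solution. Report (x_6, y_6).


Step 1: Find the fundamental solution (x₁, y₁) of x² - 90y² = 1.
  Expand √90 as a continued fraction. a₀ = ⌊√90⌋ = 9; iterate m_{k+1} = d_k·a_k − m_k, d_{k+1} = (90 − m_{k+1}²)/d_k, a_{k+1} = ⌊(a₀ + m_{k+1})/d_{k+1}⌋ (starting m₀ = 0, d₀ = 1), with convergents p_k = a_k·p_{k-1} + p_{k-2}, q_k = a_k·q_{k-1} + q_{k-2} (p₋₁ = 1, q₋₁ = 0):
  k = 0: a₀ = 9; p₀/q₀ = 9/1; p₀² − 90·q₀² = 81 − 90 = -9.
  k = 1: m = 9, d = 9, a = ⌊(9 + 9)/9⌋ = 2; p/q = (2·9 + 1)/(2·1 + 0) = 19/2; p² − 90·q² = 361 − 360 = 1.
  The first convergent with p² − 90·q² = 1 gives the fundamental solution (x₁, y₁) = (19, 2).
Step 2: Apply the recurrence (x_{n+1}, y_{n+1}) = (x₁x_n + 90y₁y_n, x₁y_n + y₁x_n) repeatedly.
  From (x_1, y_1) = (19, 2): x_2 = 19·19 + 90·2·2 = 721; y_2 = 19·2 + 2·19 = 76.
  From (x_2, y_2) = (721, 76): x_3 = 19·721 + 90·2·76 = 27379; y_3 = 19·76 + 2·721 = 2886.
  From (x_3, y_3) = (27379, 2886): x_4 = 19·27379 + 90·2·2886 = 1039681; y_4 = 19·2886 + 2·27379 = 109592.
  From (x_4, y_4) = (1039681, 109592): x_5 = 19·1039681 + 90·2·109592 = 39480499; y_5 = 19·109592 + 2·1039681 = 4161610.
  From (x_5, y_5) = (39480499, 4161610): x_6 = 19·39480499 + 90·2·4161610 = 1499219281; y_6 = 19·4161610 + 2·39480499 = 158031588.
Step 3: Verify x_6² - 90·y_6² = 2247658452522156961 - 2247658452522156960 = 1 (should be 1). ✓

(x_1, y_1) = (19, 2); (x_6, y_6) = (1499219281, 158031588).


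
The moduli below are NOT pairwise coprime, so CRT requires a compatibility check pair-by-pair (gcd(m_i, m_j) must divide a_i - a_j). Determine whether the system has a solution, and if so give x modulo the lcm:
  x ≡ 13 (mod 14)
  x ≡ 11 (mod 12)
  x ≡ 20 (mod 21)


Moduli 14, 12, 21 are not pairwise coprime, so CRT works modulo lcm(m_i) when all pairwise compatibility conditions hold.
Pairwise compatibility: gcd(m_i, m_j) must divide a_i - a_j for every pair.
Merge one congruence at a time:
  Start: x ≡ 13 (mod 14).
  Combine with x ≡ 11 (mod 12): gcd(14, 12) = 2; 11 - 13 = -2, which IS divisible by 2, so compatible.
    Write x = 13 + 14·t and substitute into x ≡ 11 (mod 12): 14·t ≡ 11 − 13 = -2 (mod 12).
    Divide the congruence (and modulus) by g = 2: 7·t ≡ -1 (mod 6).
    Reduce coefficients mod 6: 1·t ≡ 5 (mod 6).
    So t ≡ 5 (mod 6).
    Then x = 13 + 14·5 = 83, valid modulo lcm(14, 12) = 84: x ≡ 83 (mod 84).
  Combine with x ≡ 20 (mod 21): gcd(84, 21) = 21; 20 - 83 = -63, which IS divisible by 21, so compatible.
    Write x = 83 + 84·t and substitute into x ≡ 20 (mod 21): 84·t ≡ 20 − 83 = -63 (mod 21).
    Divide the congruence (and modulus) by g = 21: 4·t ≡ -3 (mod 1).
    Modulo 1 every t works; take t = 0.
    Then x = 83 + 84·0 = 83, valid modulo lcm(84, 21) = 84: x ≡ 83 (mod 84).
Verify: 83 mod 14 = 13, 83 mod 12 = 11, 83 mod 21 = 20.

x ≡ 83 (mod 84).


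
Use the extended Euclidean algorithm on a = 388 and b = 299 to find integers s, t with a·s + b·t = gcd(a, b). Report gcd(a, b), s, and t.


Euclidean algorithm on (388, 299) — divide until remainder is 0:
  388 = 1 · 299 + 89
  299 = 3 · 89 + 32
  89 = 2 · 32 + 25
  32 = 1 · 25 + 7
  25 = 3 · 7 + 4
  7 = 1 · 4 + 3
  4 = 1 · 3 + 1
  3 = 3 · 1 + 0
gcd(388, 299) = 1.
Track Bezout coefficients alongside the remainders: start with r₀ = 388 = a·1 + b·0 (s = 1, t = 0) and r₁ = 299 = a·0 + b·1 (s = 0, t = 1); each new remainder r_{k+1} = r_{k-1} − q_k·r_k inherits s_{k+1} = s_{k-1} − q_k·s_k, t_{k+1} = t_{k-1} − q_k·t_k, so r_k = a·s_k + b·t_k at every step:
  q = 1: r = 89, s = 1 − 1·0 = 1, t = 0 − 1·1 = -1  (check: 388·1 + 299·(-1) = 89)
  q = 3: r = 32, s = 0 − 3·1 = -3, t = 1 − 3·(-1) = 4  (check: 388·(-3) + 299·4 = 32)
  q = 2: r = 25, s = 1 − 2·(-3) = 7, t = -1 − 2·4 = -9  (check: 388·7 + 299·(-9) = 25)
  q = 1: r = 7, s = -3 − 1·7 = -10, t = 4 − 1·(-9) = 13  (check: 388·(-10) + 299·13 = 7)
  q = 3: r = 4, s = 7 − 3·(-10) = 37, t = -9 − 3·13 = -48  (check: 388·37 + 299·(-48) = 4)
  q = 1: r = 3, s = -10 − 1·37 = -47, t = 13 − 1·(-48) = 61  (check: 388·(-47) + 299·61 = 3)
  q = 1: r = 1, s = 37 − 1·(-47) = 84, t = -48 − 1·61 = -109  (check: 388·84 + 299·(-109) = 1)
The row with r = 1 (the gcd) gives the Bezout coefficients s = 84, t = -109.
Result: 388 · (84) + 299 · (-109) = 1.

gcd(388, 299) = 1; s = 84, t = -109 (check: 388·84 + 299·(-109) = 1).


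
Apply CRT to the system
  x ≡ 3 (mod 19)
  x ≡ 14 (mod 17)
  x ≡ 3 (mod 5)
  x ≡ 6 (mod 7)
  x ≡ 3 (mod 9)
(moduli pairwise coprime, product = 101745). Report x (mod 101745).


Product of moduli M = 19 · 17 · 5 · 7 · 9 = 101745.
Merge one congruence at a time:
  Start: x ≡ 3 (mod 19).
  Combine with x ≡ 14 (mod 17); new modulus lcm = 323.
    Write x = 3 + 19·t and substitute into x ≡ 14 (mod 17): 19·t ≡ 14 − 3 = 11 (mod 17).
    Reduce coefficients mod 17: 2·t ≡ 11 (mod 17).
    The inverse of 2 mod 17 is 9 (since 2·9 = 18 = 1·17 + 1), so t ≡ 9·11 = 99 ≡ 14 (mod 17).
    Then x = 3 + 19·14 = 269, valid modulo lcm(19, 17) = 323: x ≡ 269 (mod 323).
  Combine with x ≡ 3 (mod 5); new modulus lcm = 1615.
    Write x = 269 + 323·t and substitute into x ≡ 3 (mod 5): 323·t ≡ 3 − 269 = -266 (mod 5).
    Reduce coefficients mod 5: 3·t ≡ 4 (mod 5).
    The inverse of 3 mod 5 is 2 (since 3·2 = 6 = 1·5 + 1), so t ≡ 2·4 = 8 ≡ 3 (mod 5).
    Then x = 269 + 323·3 = 1238, valid modulo lcm(323, 5) = 1615: x ≡ 1238 (mod 1615).
  Combine with x ≡ 6 (mod 7); new modulus lcm = 11305.
    Write x = 1238 + 1615·t and substitute into x ≡ 6 (mod 7): 1615·t ≡ 6 − 1238 = -1232 (mod 7).
    Reduce coefficients mod 7: 5·t ≡ 0 (mod 7).
    The inverse of 5 mod 7 is 3 (since 5·3 = 15 = 2·7 + 1), so t ≡ 3·0 = 0 ≡ 0 (mod 7).
    Then x = 1238 + 1615·0 = 1238, valid modulo lcm(1615, 7) = 11305: x ≡ 1238 (mod 11305).
  Combine with x ≡ 3 (mod 9); new modulus lcm = 101745.
    Write x = 1238 + 11305·t and substitute into x ≡ 3 (mod 9): 11305·t ≡ 3 − 1238 = -1235 (mod 9).
    Reduce coefficients mod 9: 1·t ≡ 7 (mod 9).
    So t ≡ 7 (mod 9).
    Then x = 1238 + 11305·7 = 80373, valid modulo lcm(11305, 9) = 101745: x ≡ 80373 (mod 101745).
Verify against each original: 80373 mod 19 = 3, 80373 mod 17 = 14, 80373 mod 5 = 3, 80373 mod 7 = 6, 80373 mod 9 = 3.

x ≡ 80373 (mod 101745).


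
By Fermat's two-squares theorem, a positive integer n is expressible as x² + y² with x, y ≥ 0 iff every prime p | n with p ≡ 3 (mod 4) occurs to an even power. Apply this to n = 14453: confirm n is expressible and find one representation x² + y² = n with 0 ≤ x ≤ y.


Step 1: Factor n = 14453 = 97 · 149.
Step 2: Check the mod-4 condition on each prime factor: 97 ≡ 1 (mod 4), exponent 1; 149 ≡ 1 (mod 4), exponent 1.
All primes ≡ 3 (mod 4) appear to even exponent (or don't appear), so by the two-squares theorem n IS expressible as a sum of two squares.
Step 3: Build a representation. Here n = 97 · 149 is a product of primes ≡ 1 (mod 4). Each prime p ≡ 1 (mod 4) is itself a sum of two squares; find a² by testing p − a² for a perfect square:
  97: 97 − 1² = 96, 97 − 2² = 93, 97 − 3² = 88, 97 − 4² = 81 = 9² ⇒ 97 = 4² + 9².
  149: 149 − 1² = 148, 149 − 2² = 145, 149 − 3² = 140, 149 − 4² = 133, 149 − 5² = 124, 149 − 6² = 113, 149 − 7² = 100 = 10² ⇒ 149 = 7² + 10².
  Combine using the Brahmagupta–Fibonacci identity (a² + b²)(c² + d²) = (ac − bd)² + (ad + bc)² = (ac + bd)² + (ad − bc)²:
  97 · 149 = 14453: from (4² + 9²)(7² + 10²), take (4·7 − 9·10, 4·10 + 9·7) = (28 − 90, 40 + 63) = (-62, 103); dropping signs (only squares matter) gives (62, 103); check 62² + 103² = 3844 + 10609 = 14453 ✓.
Step 4: Order so x ≤ y and verify: 62² + 103² = 3844 + 10609 = 14453 = n. ✓

n = 14453 = 62² + 103² (one valid representation with x ≤ y).


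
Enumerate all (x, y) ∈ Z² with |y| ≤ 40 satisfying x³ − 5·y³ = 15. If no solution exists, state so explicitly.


The equation is x³ - 5y³ = 15. For fixed y, x³ = 5·y³ + 15, so a solution requires the RHS to be a perfect cube.
Strategy: iterate y from -40 to 40, compute RHS = 5·y³ + 15, and check whether it is a (positive or negative) perfect cube.
Check small values of y:
  y = 0: RHS = 15 is not a perfect cube.
  y = 1: RHS = 20 is not a perfect cube.
  y = -1: RHS = 10 is not a perfect cube.
  y = 2: RHS = 55 is not a perfect cube.
  y = -2: RHS = -25 is not a perfect cube.
  y = 3: RHS = 150 is not a perfect cube.
  y = -3: RHS = -120 is not a perfect cube.
Continuing the search up to |y| = 40 finds no solutions either.
No (x, y) in the scanned range satisfies the equation.

No integer solutions with |y| ≤ 40.


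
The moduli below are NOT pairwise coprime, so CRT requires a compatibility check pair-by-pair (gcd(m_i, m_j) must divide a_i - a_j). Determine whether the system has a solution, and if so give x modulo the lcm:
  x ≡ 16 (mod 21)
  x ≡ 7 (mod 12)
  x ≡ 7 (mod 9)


Moduli 21, 12, 9 are not pairwise coprime, so CRT works modulo lcm(m_i) when all pairwise compatibility conditions hold.
Pairwise compatibility: gcd(m_i, m_j) must divide a_i - a_j for every pair.
Merge one congruence at a time:
  Start: x ≡ 16 (mod 21).
  Combine with x ≡ 7 (mod 12): gcd(21, 12) = 3; 7 - 16 = -9, which IS divisible by 3, so compatible.
    Write x = 16 + 21·t and substitute into x ≡ 7 (mod 12): 21·t ≡ 7 − 16 = -9 (mod 12).
    Divide the congruence (and modulus) by g = 3: 7·t ≡ -3 (mod 4).
    Reduce coefficients mod 4: 3·t ≡ 1 (mod 4).
    The inverse of 3 mod 4 is 3 (since 3·3 = 9 = 2·4 + 1), so t ≡ 3·1 = 3 ≡ 3 (mod 4).
    Then x = 16 + 21·3 = 79, valid modulo lcm(21, 12) = 84: x ≡ 79 (mod 84).
  Combine with x ≡ 7 (mod 9): gcd(84, 9) = 3; 7 - 79 = -72, which IS divisible by 3, so compatible.
    Write x = 79 + 84·t and substitute into x ≡ 7 (mod 9): 84·t ≡ 7 − 79 = -72 (mod 9).
    Divide the congruence (and modulus) by g = 3: 28·t ≡ -24 (mod 3).
    Reduce coefficients mod 3: 1·t ≡ 0 (mod 3).
    So t ≡ 0 (mod 3).
    Then x = 79 + 84·0 = 79, valid modulo lcm(84, 9) = 252: x ≡ 79 (mod 252).
Verify: 79 mod 21 = 16, 79 mod 12 = 7, 79 mod 9 = 7.

x ≡ 79 (mod 252).


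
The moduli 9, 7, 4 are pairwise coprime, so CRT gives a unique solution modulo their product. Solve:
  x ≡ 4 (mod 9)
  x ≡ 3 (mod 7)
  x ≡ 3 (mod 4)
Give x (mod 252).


Moduli 9, 7, 4 are pairwise coprime; by CRT there is a unique solution modulo M = 9 · 7 · 4 = 252.
Solve pairwise, accumulating the modulus:
  Start with x ≡ 4 (mod 9).
  Combine with x ≡ 3 (mod 7): since gcd(9, 7) = 1, we get a unique residue mod 63.
    Write x = 4 + 9·t and substitute into x ≡ 3 (mod 7): 9·t ≡ 3 − 4 = -1 (mod 7).
    Reduce coefficients mod 7: 2·t ≡ 6 (mod 7).
    The inverse of 2 mod 7 is 4 (since 2·4 = 8 = 1·7 + 1), so t ≡ 4·6 = 24 ≡ 3 (mod 7).
    Then x = 4 + 9·3 = 31, valid modulo lcm(9, 7) = 63: x ≡ 31 (mod 63).
  Combine with x ≡ 3 (mod 4): since gcd(63, 4) = 1, we get a unique residue mod 252.
    Write x = 31 + 63·t and substitute into x ≡ 3 (mod 4): 63·t ≡ 3 − 31 = -28 (mod 4).
    Reduce coefficients mod 4: 3·t ≡ 0 (mod 4).
    The inverse of 3 mod 4 is 3 (since 3·3 = 9 = 2·4 + 1), so t ≡ 3·0 = 0 ≡ 0 (mod 4).
    Then x = 31 + 63·0 = 31, valid modulo lcm(63, 4) = 252: x ≡ 31 (mod 252).
Verify: 31 mod 9 = 4 ✓, 31 mod 7 = 3 ✓, 31 mod 4 = 3 ✓.

x ≡ 31 (mod 252).


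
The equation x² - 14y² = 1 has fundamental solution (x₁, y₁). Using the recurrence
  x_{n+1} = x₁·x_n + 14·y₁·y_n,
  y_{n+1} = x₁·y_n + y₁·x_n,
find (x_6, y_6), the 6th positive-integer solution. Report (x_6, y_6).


Step 1: Find the fundamental solution (x₁, y₁) of x² - 14y² = 1.
  Expand √14 as a continued fraction. a₀ = ⌊√14⌋ = 3; iterate m_{k+1} = d_k·a_k − m_k, d_{k+1} = (14 − m_{k+1}²)/d_k, a_{k+1} = ⌊(a₀ + m_{k+1})/d_{k+1}⌋ (starting m₀ = 0, d₀ = 1), with convergents p_k = a_k·p_{k-1} + p_{k-2}, q_k = a_k·q_{k-1} + q_{k-2} (p₋₁ = 1, q₋₁ = 0):
  k = 0: a₀ = 3; p₀/q₀ = 3/1; p₀² − 14·q₀² = 9 − 14 = -5.
  k = 1: m = 3, d = 5, a = ⌊(3 + 3)/5⌋ = 1; p/q = (1·3 + 1)/(1·1 + 0) = 4/1; p² − 14·q² = 16 − 14 = 2.
  k = 2: m = 2, d = 2, a = ⌊(3 + 2)/2⌋ = 2; p/q = (2·4 + 3)/(2·1 + 1) = 11/3; p² − 14·q² = 121 − 126 = -5.
  k = 3: m = 2, d = 5, a = ⌊(3 + 2)/5⌋ = 1; p/q = (1·11 + 4)/(1·3 + 1) = 15/4; p² − 14·q² = 225 − 224 = 1.
  The first convergent with p² − 14·q² = 1 gives the fundamental solution (x₁, y₁) = (15, 4).
Step 2: Apply the recurrence (x_{n+1}, y_{n+1}) = (x₁x_n + 14y₁y_n, x₁y_n + y₁x_n) repeatedly.
  From (x_1, y_1) = (15, 4): x_2 = 15·15 + 14·4·4 = 449; y_2 = 15·4 + 4·15 = 120.
  From (x_2, y_2) = (449, 120): x_3 = 15·449 + 14·4·120 = 13455; y_3 = 15·120 + 4·449 = 3596.
  From (x_3, y_3) = (13455, 3596): x_4 = 15·13455 + 14·4·3596 = 403201; y_4 = 15·3596 + 4·13455 = 107760.
  From (x_4, y_4) = (403201, 107760): x_5 = 15·403201 + 14·4·107760 = 12082575; y_5 = 15·107760 + 4·403201 = 3229204.
  From (x_5, y_5) = (12082575, 3229204): x_6 = 15·12082575 + 14·4·3229204 = 362074049; y_6 = 15·3229204 + 4·12082575 = 96768360.
Step 3: Verify x_6² - 14·y_6² = 131097616959254401 - 131097616959254400 = 1 (should be 1). ✓

(x_1, y_1) = (15, 4); (x_6, y_6) = (362074049, 96768360).


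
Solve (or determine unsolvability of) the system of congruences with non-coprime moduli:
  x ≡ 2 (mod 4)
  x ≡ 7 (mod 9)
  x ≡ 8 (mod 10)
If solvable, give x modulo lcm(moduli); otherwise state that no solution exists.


Moduli 4, 9, 10 are not pairwise coprime, so CRT works modulo lcm(m_i) when all pairwise compatibility conditions hold.
Pairwise compatibility: gcd(m_i, m_j) must divide a_i - a_j for every pair.
Merge one congruence at a time:
  Start: x ≡ 2 (mod 4).
  Combine with x ≡ 7 (mod 9): gcd(4, 9) = 1; 7 - 2 = 5, which IS divisible by 1, so compatible.
    Write x = 2 + 4·t and substitute into x ≡ 7 (mod 9): 4·t ≡ 7 − 2 = 5 (mod 9).
    The inverse of 4 mod 9 is 7 (since 4·7 = 28 = 3·9 + 1), so t ≡ 7·5 = 35 ≡ 8 (mod 9).
    Then x = 2 + 4·8 = 34, valid modulo lcm(4, 9) = 36: x ≡ 34 (mod 36).
  Combine with x ≡ 8 (mod 10): gcd(36, 10) = 2; 8 - 34 = -26, which IS divisible by 2, so compatible.
    Write x = 34 + 36·t and substitute into x ≡ 8 (mod 10): 36·t ≡ 8 − 34 = -26 (mod 10).
    Divide the congruence (and modulus) by g = 2: 18·t ≡ -13 (mod 5).
    Reduce coefficients mod 5: 3·t ≡ 2 (mod 5).
    The inverse of 3 mod 5 is 2 (since 3·2 = 6 = 1·5 + 1), so t ≡ 2·2 = 4 ≡ 4 (mod 5).
    Then x = 34 + 36·4 = 178, valid modulo lcm(36, 10) = 180: x ≡ 178 (mod 180).
Verify: 178 mod 4 = 2, 178 mod 9 = 7, 178 mod 10 = 8.

x ≡ 178 (mod 180).


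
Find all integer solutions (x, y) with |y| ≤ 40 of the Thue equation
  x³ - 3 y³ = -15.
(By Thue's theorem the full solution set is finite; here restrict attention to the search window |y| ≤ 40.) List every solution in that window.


The equation is x³ - 3y³ = -15. For fixed y, x³ = 3·y³ − 15, so a solution requires the RHS to be a perfect cube.
Strategy: iterate y from -40 to 40, compute RHS = 3·y³ − 15, and check whether it is a (positive or negative) perfect cube.
Check small values of y:
  y = 0: RHS = -15 is not a perfect cube.
  y = 1: RHS = -12 is not a perfect cube.
  y = -1: RHS = -18 is not a perfect cube.
  y = 2: RHS = 9 is not a perfect cube.
  y = -2: RHS = -39 is not a perfect cube.
  y = 3: RHS = 66 is not a perfect cube.
  y = -3: RHS = -96 is not a perfect cube.
Continuing the search up to |y| = 40 finds no solutions either.
No (x, y) in the scanned range satisfies the equation.

No integer solutions with |y| ≤ 40.


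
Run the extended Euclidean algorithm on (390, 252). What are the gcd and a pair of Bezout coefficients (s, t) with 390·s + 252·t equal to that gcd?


Euclidean algorithm on (390, 252) — divide until remainder is 0:
  390 = 1 · 252 + 138
  252 = 1 · 138 + 114
  138 = 1 · 114 + 24
  114 = 4 · 24 + 18
  24 = 1 · 18 + 6
  18 = 3 · 6 + 0
gcd(390, 252) = 6.
Track Bezout coefficients alongside the remainders: start with r₀ = 390 = a·1 + b·0 (s = 1, t = 0) and r₁ = 252 = a·0 + b·1 (s = 0, t = 1); each new remainder r_{k+1} = r_{k-1} − q_k·r_k inherits s_{k+1} = s_{k-1} − q_k·s_k, t_{k+1} = t_{k-1} − q_k·t_k, so r_k = a·s_k + b·t_k at every step:
  q = 1: r = 138, s = 1 − 1·0 = 1, t = 0 − 1·1 = -1  (check: 390·1 + 252·(-1) = 138)
  q = 1: r = 114, s = 0 − 1·1 = -1, t = 1 − 1·(-1) = 2  (check: 390·(-1) + 252·2 = 114)
  q = 1: r = 24, s = 1 − 1·(-1) = 2, t = -1 − 1·2 = -3  (check: 390·2 + 252·(-3) = 24)
  q = 4: r = 18, s = -1 − 4·2 = -9, t = 2 − 4·(-3) = 14  (check: 390·(-9) + 252·14 = 18)
  q = 1: r = 6, s = 2 − 1·(-9) = 11, t = -3 − 1·14 = -17  (check: 390·11 + 252·(-17) = 6)
The row with r = 6 (the gcd) gives the Bezout coefficients s = 11, t = -17.
Result: 390 · (11) + 252 · (-17) = 6.

gcd(390, 252) = 6; s = 11, t = -17 (check: 390·11 + 252·(-17) = 6).


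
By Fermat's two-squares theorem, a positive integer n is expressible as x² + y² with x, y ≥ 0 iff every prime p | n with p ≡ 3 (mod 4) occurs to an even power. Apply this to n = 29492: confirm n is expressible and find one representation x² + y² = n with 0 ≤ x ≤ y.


Step 1: Factor n = 29492 = 2^2 · 73 · 101.
Step 2: Check the mod-4 condition on each prime factor: 2 = 2 (special); 73 ≡ 1 (mod 4), exponent 1; 101 ≡ 1 (mod 4), exponent 1.
All primes ≡ 3 (mod 4) appear to even exponent (or don't appear), so by the two-squares theorem n IS expressible as a sum of two squares.
Step 3: Build a representation. Group n = k² · m with k = 2 and m = 73 · 101 = 7373 (a product of primes ≡ 1 (mod 4)); a representation of m scales to one of n via (k·x)² + (k·y)² = k²(x² + y²). Each prime p ≡ 1 (mod 4) is itself a sum of two squares; find a² by testing p − a² for a perfect square:
  73: 73 − 1² = 72, 73 − 2² = 69, 73 − 3² = 64 = 8² ⇒ 73 = 3² + 8².
  101: 101 − 1² = 100 = 10² ⇒ 101 = 1² + 10².
  Combine using the Brahmagupta–Fibonacci identity (a² + b²)(c² + d²) = (ac − bd)² + (ad + bc)² = (ac + bd)² + (ad − bc)²:
  73 · 101 = 7373: from (3² + 8²)(1² + 10²), take (3·1 − 8·10, 3·10 + 8·1) = (3 − 80, 30 + 8) = (-77, 38); dropping signs (only squares matter) gives (77, 38); check 77² + 38² = 5929 + 1444 = 7373 ✓.
  Scale by k = 2: (2·77, 2·38) = (154, 76).
Step 4: Order so x ≤ y and verify: 76² + 154² = 5776 + 23716 = 29492 = n. ✓

n = 29492 = 76² + 154² (one valid representation with x ≤ y).


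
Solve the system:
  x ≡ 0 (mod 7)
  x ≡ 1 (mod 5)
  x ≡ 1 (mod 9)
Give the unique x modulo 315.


Moduli 7, 5, 9 are pairwise coprime; by CRT there is a unique solution modulo M = 7 · 5 · 9 = 315.
Solve pairwise, accumulating the modulus:
  Start with x ≡ 0 (mod 7).
  Combine with x ≡ 1 (mod 5): since gcd(7, 5) = 1, we get a unique residue mod 35.
    Write x = 0 + 7·t and substitute into x ≡ 1 (mod 5): 7·t ≡ 1 − 0 = 1 (mod 5).
    Reduce coefficients mod 5: 2·t ≡ 1 (mod 5).
    The inverse of 2 mod 5 is 3 (since 2·3 = 6 = 1·5 + 1), so t ≡ 3·1 = 3 ≡ 3 (mod 5).
    Then x = 0 + 7·3 = 21, valid modulo lcm(7, 5) = 35: x ≡ 21 (mod 35).
  Combine with x ≡ 1 (mod 9): since gcd(35, 9) = 1, we get a unique residue mod 315.
    Write x = 21 + 35·t and substitute into x ≡ 1 (mod 9): 35·t ≡ 1 − 21 = -20 (mod 9).
    Reduce coefficients mod 9: 8·t ≡ 7 (mod 9).
    The inverse of 8 mod 9 is 8 (since 8·8 = 64 = 7·9 + 1), so t ≡ 8·7 = 56 ≡ 2 (mod 9).
    Then x = 21 + 35·2 = 91, valid modulo lcm(35, 9) = 315: x ≡ 91 (mod 315).
Verify: 91 mod 7 = 0 ✓, 91 mod 5 = 1 ✓, 91 mod 9 = 1 ✓.

x ≡ 91 (mod 315).


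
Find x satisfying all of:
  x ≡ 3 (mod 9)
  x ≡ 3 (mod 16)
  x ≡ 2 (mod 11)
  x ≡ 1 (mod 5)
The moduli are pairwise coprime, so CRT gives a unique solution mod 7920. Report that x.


Product of moduli M = 9 · 16 · 11 · 5 = 7920.
Merge one congruence at a time:
  Start: x ≡ 3 (mod 9).
  Combine with x ≡ 3 (mod 16); new modulus lcm = 144.
    Write x = 3 + 9·t and substitute into x ≡ 3 (mod 16): 9·t ≡ 3 − 3 = 0 (mod 16).
    The inverse of 9 mod 16 is 9 (since 9·9 = 81 = 5·16 + 1), so t ≡ 9·0 = 0 ≡ 0 (mod 16).
    Then x = 3 + 9·0 = 3, valid modulo lcm(9, 16) = 144: x ≡ 3 (mod 144).
  Combine with x ≡ 2 (mod 11); new modulus lcm = 1584.
    Write x = 3 + 144·t and substitute into x ≡ 2 (mod 11): 144·t ≡ 2 − 3 = -1 (mod 11).
    Reduce coefficients mod 11: 1·t ≡ 10 (mod 11).
    So t ≡ 10 (mod 11).
    Then x = 3 + 144·10 = 1443, valid modulo lcm(144, 11) = 1584: x ≡ 1443 (mod 1584).
  Combine with x ≡ 1 (mod 5); new modulus lcm = 7920.
    Write x = 1443 + 1584·t and substitute into x ≡ 1 (mod 5): 1584·t ≡ 1 − 1443 = -1442 (mod 5).
    Reduce coefficients mod 5: 4·t ≡ 3 (mod 5).
    The inverse of 4 mod 5 is 4 (since 4·4 = 16 = 3·5 + 1), so t ≡ 4·3 = 12 ≡ 2 (mod 5).
    Then x = 1443 + 1584·2 = 4611, valid modulo lcm(1584, 5) = 7920: x ≡ 4611 (mod 7920).
Verify against each original: 4611 mod 9 = 3, 4611 mod 16 = 3, 4611 mod 11 = 2, 4611 mod 5 = 1.

x ≡ 4611 (mod 7920).


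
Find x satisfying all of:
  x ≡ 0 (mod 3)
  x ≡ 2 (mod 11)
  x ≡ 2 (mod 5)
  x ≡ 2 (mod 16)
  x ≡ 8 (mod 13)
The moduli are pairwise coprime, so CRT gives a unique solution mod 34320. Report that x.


Product of moduli M = 3 · 11 · 5 · 16 · 13 = 34320.
Merge one congruence at a time:
  Start: x ≡ 0 (mod 3).
  Combine with x ≡ 2 (mod 11); new modulus lcm = 33.
    Write x = 0 + 3·t and substitute into x ≡ 2 (mod 11): 3·t ≡ 2 − 0 = 2 (mod 11).
    The inverse of 3 mod 11 is 4 (since 3·4 = 12 = 1·11 + 1), so t ≡ 4·2 = 8 ≡ 8 (mod 11).
    Then x = 0 + 3·8 = 24, valid modulo lcm(3, 11) = 33: x ≡ 24 (mod 33).
  Combine with x ≡ 2 (mod 5); new modulus lcm = 165.
    Write x = 24 + 33·t and substitute into x ≡ 2 (mod 5): 33·t ≡ 2 − 24 = -22 (mod 5).
    Reduce coefficients mod 5: 3·t ≡ 3 (mod 5).
    The inverse of 3 mod 5 is 2 (since 3·2 = 6 = 1·5 + 1), so t ≡ 2·3 = 6 ≡ 1 (mod 5).
    Then x = 24 + 33·1 = 57, valid modulo lcm(33, 5) = 165: x ≡ 57 (mod 165).
  Combine with x ≡ 2 (mod 16); new modulus lcm = 2640.
    Write x = 57 + 165·t and substitute into x ≡ 2 (mod 16): 165·t ≡ 2 − 57 = -55 (mod 16).
    Reduce coefficients mod 16: 5·t ≡ 9 (mod 16).
    The inverse of 5 mod 16 is 13 (since 5·13 = 65 = 4·16 + 1), so t ≡ 13·9 = 117 ≡ 5 (mod 16).
    Then x = 57 + 165·5 = 882, valid modulo lcm(165, 16) = 2640: x ≡ 882 (mod 2640).
  Combine with x ≡ 8 (mod 13); new modulus lcm = 34320.
    Write x = 882 + 2640·t and substitute into x ≡ 8 (mod 13): 2640·t ≡ 8 − 882 = -874 (mod 13).
    Reduce coefficients mod 13: 1·t ≡ 10 (mod 13).
    So t ≡ 10 (mod 13).
    Then x = 882 + 2640·10 = 27282, valid modulo lcm(2640, 13) = 34320: x ≡ 27282 (mod 34320).
Verify against each original: 27282 mod 3 = 0, 27282 mod 11 = 2, 27282 mod 5 = 2, 27282 mod 16 = 2, 27282 mod 13 = 8.

x ≡ 27282 (mod 34320).


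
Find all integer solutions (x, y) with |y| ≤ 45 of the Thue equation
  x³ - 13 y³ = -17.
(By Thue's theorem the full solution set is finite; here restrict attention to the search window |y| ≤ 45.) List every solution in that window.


The equation is x³ - 13y³ = -17. For fixed y, x³ = 13·y³ − 17, so a solution requires the RHS to be a perfect cube.
Strategy: iterate y from -45 to 45, compute RHS = 13·y³ − 17, and check whether it is a (positive or negative) perfect cube.
Check small values of y:
  y = 0: RHS = -17 is not a perfect cube.
  y = 1: RHS = -4 is not a perfect cube.
  y = -1: RHS = -30 is not a perfect cube.
  y = 2: RHS = 87 is not a perfect cube.
  y = -2: RHS = -121 is not a perfect cube.
  y = 3: RHS = 334 is not a perfect cube.
  y = -3: RHS = -368 is not a perfect cube.
Continuing the search up to |y| = 45 finds no solutions either.
No (x, y) in the scanned range satisfies the equation.

No integer solutions with |y| ≤ 45.


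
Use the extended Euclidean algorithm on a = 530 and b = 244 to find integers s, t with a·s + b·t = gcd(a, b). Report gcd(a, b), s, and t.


Euclidean algorithm on (530, 244) — divide until remainder is 0:
  530 = 2 · 244 + 42
  244 = 5 · 42 + 34
  42 = 1 · 34 + 8
  34 = 4 · 8 + 2
  8 = 4 · 2 + 0
gcd(530, 244) = 2.
Track Bezout coefficients alongside the remainders: start with r₀ = 530 = a·1 + b·0 (s = 1, t = 0) and r₁ = 244 = a·0 + b·1 (s = 0, t = 1); each new remainder r_{k+1} = r_{k-1} − q_k·r_k inherits s_{k+1} = s_{k-1} − q_k·s_k, t_{k+1} = t_{k-1} − q_k·t_k, so r_k = a·s_k + b·t_k at every step:
  q = 2: r = 42, s = 1 − 2·0 = 1, t = 0 − 2·1 = -2  (check: 530·1 + 244·(-2) = 42)
  q = 5: r = 34, s = 0 − 5·1 = -5, t = 1 − 5·(-2) = 11  (check: 530·(-5) + 244·11 = 34)
  q = 1: r = 8, s = 1 − 1·(-5) = 6, t = -2 − 1·11 = -13  (check: 530·6 + 244·(-13) = 8)
  q = 4: r = 2, s = -5 − 4·6 = -29, t = 11 − 4·(-13) = 63  (check: 530·(-29) + 244·63 = 2)
The row with r = 2 (the gcd) gives the Bezout coefficients s = -29, t = 63.
Result: 530 · (-29) + 244 · (63) = 2.

gcd(530, 244) = 2; s = -29, t = 63 (check: 530·(-29) + 244·63 = 2).


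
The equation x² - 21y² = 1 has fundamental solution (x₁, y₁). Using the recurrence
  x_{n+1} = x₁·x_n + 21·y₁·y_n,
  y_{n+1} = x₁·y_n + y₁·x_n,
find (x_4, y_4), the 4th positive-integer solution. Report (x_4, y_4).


Step 1: Find the fundamental solution (x₁, y₁) of x² - 21y² = 1.
  Expand √21 as a continued fraction. a₀ = ⌊√21⌋ = 4; iterate m_{k+1} = d_k·a_k − m_k, d_{k+1} = (21 − m_{k+1}²)/d_k, a_{k+1} = ⌊(a₀ + m_{k+1})/d_{k+1}⌋ (starting m₀ = 0, d₀ = 1), with convergents p_k = a_k·p_{k-1} + p_{k-2}, q_k = a_k·q_{k-1} + q_{k-2} (p₋₁ = 1, q₋₁ = 0):
  k = 0: a₀ = 4; p₀/q₀ = 4/1; p₀² − 21·q₀² = 16 − 21 = -5.
  k = 1: m = 4, d = 5, a = ⌊(4 + 4)/5⌋ = 1; p/q = (1·4 + 1)/(1·1 + 0) = 5/1; p² − 21·q² = 25 − 21 = 4.
  k = 2: m = 1, d = 4, a = ⌊(4 + 1)/4⌋ = 1; p/q = (1·5 + 4)/(1·1 + 1) = 9/2; p² − 21·q² = 81 − 84 = -3.
  k = 3: m = 3, d = 3, a = ⌊(4 + 3)/3⌋ = 2; p/q = (2·9 + 5)/(2·2 + 1) = 23/5; p² − 21·q² = 529 − 525 = 4.
  k = 4: m = 3, d = 4, a = ⌊(4 + 3)/4⌋ = 1; p/q = (1·23 + 9)/(1·5 + 2) = 32/7; p² − 21·q² = 1024 − 1029 = -5.
  k = 5: m = 1, d = 5, a = ⌊(4 + 1)/5⌋ = 1; p/q = (1·32 + 23)/(1·7 + 5) = 55/12; p² − 21·q² = 3025 − 3024 = 1.
  The first convergent with p² − 21·q² = 1 gives the fundamental solution (x₁, y₁) = (55, 12).
Step 2: Apply the recurrence (x_{n+1}, y_{n+1}) = (x₁x_n + 21y₁y_n, x₁y_n + y₁x_n) repeatedly.
  From (x_1, y_1) = (55, 12): x_2 = 55·55 + 21·12·12 = 6049; y_2 = 55·12 + 12·55 = 1320.
  From (x_2, y_2) = (6049, 1320): x_3 = 55·6049 + 21·12·1320 = 665335; y_3 = 55·1320 + 12·6049 = 145188.
  From (x_3, y_3) = (665335, 145188): x_4 = 55·665335 + 21·12·145188 = 73180801; y_4 = 55·145188 + 12·665335 = 15969360.
Step 3: Verify x_4² - 21·y_4² = 5355429635001601 - 5355429635001600 = 1 (should be 1). ✓

(x_1, y_1) = (55, 12); (x_4, y_4) = (73180801, 15969360).


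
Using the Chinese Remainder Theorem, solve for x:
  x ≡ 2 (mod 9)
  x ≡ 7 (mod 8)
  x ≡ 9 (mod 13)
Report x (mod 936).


Moduli 9, 8, 13 are pairwise coprime; by CRT there is a unique solution modulo M = 9 · 8 · 13 = 936.
Solve pairwise, accumulating the modulus:
  Start with x ≡ 2 (mod 9).
  Combine with x ≡ 7 (mod 8): since gcd(9, 8) = 1, we get a unique residue mod 72.
    Write x = 2 + 9·t and substitute into x ≡ 7 (mod 8): 9·t ≡ 7 − 2 = 5 (mod 8).
    Reduce coefficients mod 8: 1·t ≡ 5 (mod 8).
    So t ≡ 5 (mod 8).
    Then x = 2 + 9·5 = 47, valid modulo lcm(9, 8) = 72: x ≡ 47 (mod 72).
  Combine with x ≡ 9 (mod 13): since gcd(72, 13) = 1, we get a unique residue mod 936.
    Write x = 47 + 72·t and substitute into x ≡ 9 (mod 13): 72·t ≡ 9 − 47 = -38 (mod 13).
    Reduce coefficients mod 13: 7·t ≡ 1 (mod 13).
    The inverse of 7 mod 13 is 2 (since 7·2 = 14 = 1·13 + 1), so t ≡ 2·1 = 2 ≡ 2 (mod 13).
    Then x = 47 + 72·2 = 191, valid modulo lcm(72, 13) = 936: x ≡ 191 (mod 936).
Verify: 191 mod 9 = 2 ✓, 191 mod 8 = 7 ✓, 191 mod 13 = 9 ✓.

x ≡ 191 (mod 936).


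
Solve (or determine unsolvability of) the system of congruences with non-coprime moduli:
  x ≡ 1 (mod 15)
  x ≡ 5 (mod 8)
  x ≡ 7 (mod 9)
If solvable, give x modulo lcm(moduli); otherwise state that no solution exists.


Moduli 15, 8, 9 are not pairwise coprime, so CRT works modulo lcm(m_i) when all pairwise compatibility conditions hold.
Pairwise compatibility: gcd(m_i, m_j) must divide a_i - a_j for every pair.
Merge one congruence at a time:
  Start: x ≡ 1 (mod 15).
  Combine with x ≡ 5 (mod 8): gcd(15, 8) = 1; 5 - 1 = 4, which IS divisible by 1, so compatible.
    Write x = 1 + 15·t and substitute into x ≡ 5 (mod 8): 15·t ≡ 5 − 1 = 4 (mod 8).
    Reduce coefficients mod 8: 7·t ≡ 4 (mod 8).
    The inverse of 7 mod 8 is 7 (since 7·7 = 49 = 6·8 + 1), so t ≡ 7·4 = 28 ≡ 4 (mod 8).
    Then x = 1 + 15·4 = 61, valid modulo lcm(15, 8) = 120: x ≡ 61 (mod 120).
  Combine with x ≡ 7 (mod 9): gcd(120, 9) = 3; 7 - 61 = -54, which IS divisible by 3, so compatible.
    Write x = 61 + 120·t and substitute into x ≡ 7 (mod 9): 120·t ≡ 7 − 61 = -54 (mod 9).
    Divide the congruence (and modulus) by g = 3: 40·t ≡ -18 (mod 3).
    Reduce coefficients mod 3: 1·t ≡ 0 (mod 3).
    So t ≡ 0 (mod 3).
    Then x = 61 + 120·0 = 61, valid modulo lcm(120, 9) = 360: x ≡ 61 (mod 360).
Verify: 61 mod 15 = 1, 61 mod 8 = 5, 61 mod 9 = 7.

x ≡ 61 (mod 360).


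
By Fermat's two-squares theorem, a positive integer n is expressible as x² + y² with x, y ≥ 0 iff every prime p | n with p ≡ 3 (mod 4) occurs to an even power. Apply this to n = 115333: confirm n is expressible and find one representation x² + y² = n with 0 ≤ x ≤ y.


Step 1: Factor n = 115333 = 29 · 41 · 97.
Step 2: Check the mod-4 condition on each prime factor: 29 ≡ 1 (mod 4), exponent 1; 41 ≡ 1 (mod 4), exponent 1; 97 ≡ 1 (mod 4), exponent 1.
All primes ≡ 3 (mod 4) appear to even exponent (or don't appear), so by the two-squares theorem n IS expressible as a sum of two squares.
Step 3: Build a representation. Here n = 29 · 41 · 97 is a product of primes ≡ 1 (mod 4). Each prime p ≡ 1 (mod 4) is itself a sum of two squares; find a² by testing p − a² for a perfect square:
  29: 29 − 1² = 28, 29 − 2² = 25 = 5² ⇒ 29 = 2² + 5².
  41: 41 − 1² = 40, 41 − 2² = 37, 41 − 3² = 32, 41 − 4² = 25 = 5² ⇒ 41 = 4² + 5².
  97: 97 − 1² = 96, 97 − 2² = 93, 97 − 3² = 88, 97 − 4² = 81 = 9² ⇒ 97 = 4² + 9².
  Combine using the Brahmagupta–Fibonacci identity (a² + b²)(c² + d²) = (ac − bd)² + (ad + bc)² = (ac + bd)² + (ad − bc)²:
  29 · 41 = 1189: from (2² + 5²)(4² + 5²), take (2·4 − 5·5, 2·5 + 5·4) = (8 − 25, 10 + 20) = (-17, 30); dropping signs (only squares matter) gives (17, 30); check 17² + 30² = 289 + 900 = 1189 ✓.
  1189 · 97 = 115333: from (17² + 30²)(4² + 9²), take (17·4 − 30·9, 17·9 + 30·4) = (68 − 270, 153 + 120) = (-202, 273); dropping signs (only squares matter) gives (202, 273); check 202² + 273² = 40804 + 74529 = 115333 ✓.
Step 4: Order so x ≤ y and verify: 202² + 273² = 40804 + 74529 = 115333 = n. ✓

n = 115333 = 202² + 273² (one valid representation with x ≤ y).


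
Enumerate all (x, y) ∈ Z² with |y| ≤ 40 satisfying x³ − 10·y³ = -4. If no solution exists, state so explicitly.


The equation is x³ - 10y³ = -4. For fixed y, x³ = 10·y³ − 4, so a solution requires the RHS to be a perfect cube.
Strategy: iterate y from -40 to 40, compute RHS = 10·y³ − 4, and check whether it is a (positive or negative) perfect cube.
Check small values of y:
  y = 0: RHS = -4 is not a perfect cube.
  y = 1: RHS = 6 is not a perfect cube.
  y = -1: RHS = -14 is not a perfect cube.
  y = 2: RHS = 76 is not a perfect cube.
  y = -2: RHS = -84 is not a perfect cube.
  y = 3: RHS = 266 is not a perfect cube.
  y = -3: RHS = -274 is not a perfect cube.
Continuing the search up to |y| = 40 finds no solutions either.
No (x, y) in the scanned range satisfies the equation.

No integer solutions with |y| ≤ 40.
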